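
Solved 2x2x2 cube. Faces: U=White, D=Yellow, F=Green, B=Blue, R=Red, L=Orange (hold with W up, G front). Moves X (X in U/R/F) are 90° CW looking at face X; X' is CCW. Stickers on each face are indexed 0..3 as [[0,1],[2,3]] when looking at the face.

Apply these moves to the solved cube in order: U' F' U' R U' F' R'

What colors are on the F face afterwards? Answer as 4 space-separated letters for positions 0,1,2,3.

Answer: R G R R

Derivation:
After move 1 (U'): U=WWWW F=OOGG R=GGRR B=RRBB L=BBOO
After move 2 (F'): F=OGOG U=WWGR R=YGYR D=BOYY L=BWOW
After move 3 (U'): U=WRWG F=BWOG R=OGYR B=YGBB L=RROW
After move 4 (R): R=YORG U=WWWG F=BOOY D=BBYY B=GGRB
After move 5 (U'): U=WGWW F=RROY R=BORG B=YORB L=GGOW
After move 6 (F'): F=RYRO U=WGBR R=BOBG D=GWYY L=GWOW
After move 7 (R'): R=OGBB U=WRBY F=RGRR D=GYYO B=YOWB
Query: F face = RGRR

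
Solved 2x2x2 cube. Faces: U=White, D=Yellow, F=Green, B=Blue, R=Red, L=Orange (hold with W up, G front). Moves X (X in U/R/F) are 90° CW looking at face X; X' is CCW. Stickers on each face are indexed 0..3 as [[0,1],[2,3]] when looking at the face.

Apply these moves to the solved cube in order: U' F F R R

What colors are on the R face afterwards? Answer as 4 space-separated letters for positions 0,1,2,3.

After move 1 (U'): U=WWWW F=OOGG R=GGRR B=RRBB L=BBOO
After move 2 (F): F=GOGO U=WWOB R=WGWR D=RGYY L=BYOY
After move 3 (F): F=GGOO U=WWYY R=OGBR D=WWYY L=BROG
After move 4 (R): R=BORG U=WGYO F=GWOY D=WBYR B=YRWB
After move 5 (R): R=RBGO U=WWYY F=GBOR D=WWYY B=ORGB
Query: R face = RBGO

Answer: R B G O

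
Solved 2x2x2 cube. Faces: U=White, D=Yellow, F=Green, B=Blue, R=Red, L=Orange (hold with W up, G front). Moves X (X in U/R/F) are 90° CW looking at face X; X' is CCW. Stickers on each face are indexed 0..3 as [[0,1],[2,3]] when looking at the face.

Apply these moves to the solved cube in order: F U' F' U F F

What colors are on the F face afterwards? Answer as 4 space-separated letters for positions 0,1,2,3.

After move 1 (F): F=GGGG U=WWOO R=WRWR D=RRYY L=OYOY
After move 2 (U'): U=WOWO F=OYGG R=GGWR B=WRBB L=BBOY
After move 3 (F'): F=YGOG U=WOGW R=RGRR D=BYYY L=BOOW
After move 4 (U): U=GWWO F=RGOG R=WRRR B=BOBB L=YGOW
After move 5 (F): F=ORGG U=GWWG R=WROR D=RWYY L=YBOY
After move 6 (F): F=GOGR U=GWYB R=WRGR D=OWYY L=YROW
Query: F face = GOGR

Answer: G O G R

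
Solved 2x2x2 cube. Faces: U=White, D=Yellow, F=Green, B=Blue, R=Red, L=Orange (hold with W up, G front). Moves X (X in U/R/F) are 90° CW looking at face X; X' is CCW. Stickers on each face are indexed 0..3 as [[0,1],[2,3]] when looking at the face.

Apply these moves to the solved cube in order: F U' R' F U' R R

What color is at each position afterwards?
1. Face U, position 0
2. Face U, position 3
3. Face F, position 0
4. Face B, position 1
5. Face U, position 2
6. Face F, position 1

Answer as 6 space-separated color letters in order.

After move 1 (F): F=GGGG U=WWOO R=WRWR D=RRYY L=OYOY
After move 2 (U'): U=WOWO F=OYGG R=GGWR B=WRBB L=BBOY
After move 3 (R'): R=GRGW U=WBWW F=OOGO D=RYYG B=YRRB
After move 4 (F): F=GOOO U=WBYB R=WRWW D=GGYG L=BROY
After move 5 (U'): U=BBWY F=BROO R=GOWW B=WRRB L=YROY
After move 6 (R): R=WGWO U=BRWO F=BGOG D=GRYW B=YRBB
After move 7 (R): R=WWOG U=BGWG F=BROW D=GBYY B=ORRB
Query 1: U[0] = B
Query 2: U[3] = G
Query 3: F[0] = B
Query 4: B[1] = R
Query 5: U[2] = W
Query 6: F[1] = R

Answer: B G B R W R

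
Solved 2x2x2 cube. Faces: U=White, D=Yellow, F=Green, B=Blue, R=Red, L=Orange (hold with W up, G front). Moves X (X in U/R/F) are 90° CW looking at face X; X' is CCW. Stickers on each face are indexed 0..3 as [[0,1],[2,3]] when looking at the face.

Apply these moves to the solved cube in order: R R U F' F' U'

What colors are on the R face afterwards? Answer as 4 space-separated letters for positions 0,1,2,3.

Answer: B G B R

Derivation:
After move 1 (R): R=RRRR U=WGWG F=GYGY D=YBYB B=WBWB
After move 2 (R): R=RRRR U=WYWY F=GBGB D=YWYW B=GBGB
After move 3 (U): U=WWYY F=RRGB R=GBRR B=OOGB L=GBOO
After move 4 (F'): F=RBRG U=WWGR R=WBYR D=BOYW L=GYOY
After move 5 (F'): F=BGRR U=WWWY R=OBBR D=YYYW L=GROG
After move 6 (U'): U=WYWW F=GRRR R=BGBR B=OBGB L=OOOG
Query: R face = BGBR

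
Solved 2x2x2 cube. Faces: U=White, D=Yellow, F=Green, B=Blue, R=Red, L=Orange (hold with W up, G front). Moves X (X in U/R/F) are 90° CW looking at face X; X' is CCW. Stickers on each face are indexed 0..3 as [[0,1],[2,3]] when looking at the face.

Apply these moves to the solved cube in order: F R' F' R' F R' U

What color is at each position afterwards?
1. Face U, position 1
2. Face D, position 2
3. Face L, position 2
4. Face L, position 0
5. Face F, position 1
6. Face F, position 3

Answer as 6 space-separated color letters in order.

After move 1 (F): F=GGGG U=WWOO R=WRWR D=RRYY L=OYOY
After move 2 (R'): R=RRWW U=WBOB F=GWGO D=RGYG B=YBRB
After move 3 (F'): F=WOGG U=WBRW R=GRRW D=YYYG L=OBOO
After move 4 (R'): R=RWGR U=WRRY F=WBGW D=YOYG B=GBYB
After move 5 (F): F=GWWB U=WROB R=RWYR D=GRYG L=OYOO
After move 6 (R'): R=WRRY U=WYOG F=GRWB D=GWYB B=GBRB
After move 7 (U): U=OWGY F=WRWB R=GBRY B=OYRB L=GROO
Query 1: U[1] = W
Query 2: D[2] = Y
Query 3: L[2] = O
Query 4: L[0] = G
Query 5: F[1] = R
Query 6: F[3] = B

Answer: W Y O G R B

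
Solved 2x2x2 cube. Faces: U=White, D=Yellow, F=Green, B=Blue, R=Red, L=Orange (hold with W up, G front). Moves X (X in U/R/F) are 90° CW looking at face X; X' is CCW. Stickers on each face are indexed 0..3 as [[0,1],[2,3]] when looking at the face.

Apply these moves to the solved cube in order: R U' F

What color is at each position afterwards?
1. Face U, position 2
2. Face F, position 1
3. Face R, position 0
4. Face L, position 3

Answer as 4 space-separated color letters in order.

Answer: O O W B

Derivation:
After move 1 (R): R=RRRR U=WGWG F=GYGY D=YBYB B=WBWB
After move 2 (U'): U=GGWW F=OOGY R=GYRR B=RRWB L=WBOO
After move 3 (F): F=GOYO U=GGOB R=WYWR D=RGYB L=WYOB
Query 1: U[2] = O
Query 2: F[1] = O
Query 3: R[0] = W
Query 4: L[3] = B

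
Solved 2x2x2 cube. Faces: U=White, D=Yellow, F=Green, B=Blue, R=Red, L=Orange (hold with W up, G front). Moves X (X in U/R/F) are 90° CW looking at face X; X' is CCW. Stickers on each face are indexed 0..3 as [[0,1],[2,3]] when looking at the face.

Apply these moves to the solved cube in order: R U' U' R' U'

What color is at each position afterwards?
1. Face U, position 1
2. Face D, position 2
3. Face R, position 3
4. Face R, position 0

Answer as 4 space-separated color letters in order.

Answer: G Y R W

Derivation:
After move 1 (R): R=RRRR U=WGWG F=GYGY D=YBYB B=WBWB
After move 2 (U'): U=GGWW F=OOGY R=GYRR B=RRWB L=WBOO
After move 3 (U'): U=GWGW F=WBGY R=OORR B=GYWB L=RROO
After move 4 (R'): R=OROR U=GWGG F=WWGW D=YBYY B=BYBB
After move 5 (U'): U=WGGG F=RRGW R=WWOR B=ORBB L=BYOO
Query 1: U[1] = G
Query 2: D[2] = Y
Query 3: R[3] = R
Query 4: R[0] = W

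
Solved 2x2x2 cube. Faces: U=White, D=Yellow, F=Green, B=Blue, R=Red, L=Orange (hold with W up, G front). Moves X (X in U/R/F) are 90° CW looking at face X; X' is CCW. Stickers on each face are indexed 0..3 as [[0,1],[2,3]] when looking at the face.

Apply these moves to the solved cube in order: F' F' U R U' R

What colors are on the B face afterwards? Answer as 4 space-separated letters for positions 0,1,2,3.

Answer: Y B G B

Derivation:
After move 1 (F'): F=GGGG U=WWRR R=YRYR D=OOYY L=OWOW
After move 2 (F'): F=GGGG U=WWYY R=OROR D=WWYY L=OROR
After move 3 (U): U=YWYW F=ORGG R=BBOR B=ORBB L=GGOR
After move 4 (R): R=OBRB U=YRYG F=OWGY D=WBYO B=WRWB
After move 5 (U'): U=RGYY F=GGGY R=OWRB B=OBWB L=WROR
After move 6 (R): R=ROBW U=RGYY F=GBGO D=WWYO B=YBGB
Query: B face = YBGB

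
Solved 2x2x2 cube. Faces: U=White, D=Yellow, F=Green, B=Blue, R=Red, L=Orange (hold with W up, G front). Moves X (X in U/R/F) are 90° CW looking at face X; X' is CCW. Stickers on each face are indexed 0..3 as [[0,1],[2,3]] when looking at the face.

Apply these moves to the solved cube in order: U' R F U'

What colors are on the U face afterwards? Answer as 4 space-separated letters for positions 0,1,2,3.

Answer: O B W O

Derivation:
After move 1 (U'): U=WWWW F=OOGG R=GGRR B=RRBB L=BBOO
After move 2 (R): R=RGRG U=WOWG F=OYGY D=YBYR B=WRWB
After move 3 (F): F=GOYY U=WOOB R=WGGG D=RRYR L=BYOB
After move 4 (U'): U=OBWO F=BYYY R=GOGG B=WGWB L=WROB
Query: U face = OBWO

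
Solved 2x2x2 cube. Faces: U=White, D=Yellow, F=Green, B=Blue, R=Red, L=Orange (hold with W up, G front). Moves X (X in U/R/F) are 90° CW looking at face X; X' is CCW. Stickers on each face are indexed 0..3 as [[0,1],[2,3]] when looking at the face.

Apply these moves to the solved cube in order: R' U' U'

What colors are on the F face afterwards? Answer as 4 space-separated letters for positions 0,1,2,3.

Answer: Y B G W

Derivation:
After move 1 (R'): R=RRRR U=WBWB F=GWGW D=YGYG B=YBYB
After move 2 (U'): U=BBWW F=OOGW R=GWRR B=RRYB L=YBOO
After move 3 (U'): U=BWBW F=YBGW R=OORR B=GWYB L=RROO
Query: F face = YBGW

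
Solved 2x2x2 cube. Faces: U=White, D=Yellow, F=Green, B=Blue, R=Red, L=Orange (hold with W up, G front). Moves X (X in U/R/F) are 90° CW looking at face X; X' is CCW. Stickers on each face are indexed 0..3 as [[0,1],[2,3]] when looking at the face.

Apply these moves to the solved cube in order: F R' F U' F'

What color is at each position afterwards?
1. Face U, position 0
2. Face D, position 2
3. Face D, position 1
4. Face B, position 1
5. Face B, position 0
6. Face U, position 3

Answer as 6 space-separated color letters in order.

After move 1 (F): F=GGGG U=WWOO R=WRWR D=RRYY L=OYOY
After move 2 (R'): R=RRWW U=WBOB F=GWGO D=RGYG B=YBRB
After move 3 (F): F=GGOW U=WBYY R=ORBW D=WRYG L=OROG
After move 4 (U'): U=BYWY F=OROW R=GGBW B=ORRB L=YBOG
After move 5 (F'): F=RWOO U=BYGB R=RGWW D=BGYG L=YYOW
Query 1: U[0] = B
Query 2: D[2] = Y
Query 3: D[1] = G
Query 4: B[1] = R
Query 5: B[0] = O
Query 6: U[3] = B

Answer: B Y G R O B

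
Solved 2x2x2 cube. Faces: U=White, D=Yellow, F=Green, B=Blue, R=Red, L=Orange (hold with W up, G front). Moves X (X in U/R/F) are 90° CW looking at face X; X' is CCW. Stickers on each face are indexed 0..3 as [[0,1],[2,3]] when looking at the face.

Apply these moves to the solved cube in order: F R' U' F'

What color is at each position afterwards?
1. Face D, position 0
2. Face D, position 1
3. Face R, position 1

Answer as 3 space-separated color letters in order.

After move 1 (F): F=GGGG U=WWOO R=WRWR D=RRYY L=OYOY
After move 2 (R'): R=RRWW U=WBOB F=GWGO D=RGYG B=YBRB
After move 3 (U'): U=BBWO F=OYGO R=GWWW B=RRRB L=YBOY
After move 4 (F'): F=YOOG U=BBGW R=GWRW D=BYYG L=YOOW
Query 1: D[0] = B
Query 2: D[1] = Y
Query 3: R[1] = W

Answer: B Y W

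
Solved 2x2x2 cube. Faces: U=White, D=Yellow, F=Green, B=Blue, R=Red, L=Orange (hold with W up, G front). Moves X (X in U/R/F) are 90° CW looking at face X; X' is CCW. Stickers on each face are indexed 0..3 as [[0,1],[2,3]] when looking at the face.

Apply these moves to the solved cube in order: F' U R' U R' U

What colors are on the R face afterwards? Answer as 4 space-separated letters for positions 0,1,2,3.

Answer: G G Y B

Derivation:
After move 1 (F'): F=GGGG U=WWRR R=YRYR D=OOYY L=OWOW
After move 2 (U): U=RWRW F=YRGG R=BBYR B=OWBB L=GGOW
After move 3 (R'): R=BRBY U=RBRO F=YWGW D=ORYG B=YWOB
After move 4 (U): U=RROB F=BRGW R=YWBY B=GGOB L=YWOW
After move 5 (R'): R=WYYB U=ROOG F=BRGB D=ORYW B=GGRB
After move 6 (U): U=ORGO F=WYGB R=GGYB B=YWRB L=BROW
Query: R face = GGYB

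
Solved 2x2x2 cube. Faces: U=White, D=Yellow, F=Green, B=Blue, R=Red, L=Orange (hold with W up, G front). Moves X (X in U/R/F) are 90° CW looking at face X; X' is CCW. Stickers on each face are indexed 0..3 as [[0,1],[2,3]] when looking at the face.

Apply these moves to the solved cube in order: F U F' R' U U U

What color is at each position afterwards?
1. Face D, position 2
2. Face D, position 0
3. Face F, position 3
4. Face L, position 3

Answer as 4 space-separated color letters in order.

Answer: Y G W O

Derivation:
After move 1 (F): F=GGGG U=WWOO R=WRWR D=RRYY L=OYOY
After move 2 (U): U=OWOW F=WRGG R=BBWR B=OYBB L=GGOY
After move 3 (F'): F=RGWG U=OWBW R=RBRR D=GYYY L=GWOO
After move 4 (R'): R=BRRR U=OBBO F=RWWW D=GGYG B=YYYB
After move 5 (U): U=BOOB F=BRWW R=YYRR B=GWYB L=RWOO
After move 6 (U): U=OBBO F=YYWW R=GWRR B=RWYB L=BROO
After move 7 (U): U=BOOB F=GWWW R=RWRR B=BRYB L=YYOO
Query 1: D[2] = Y
Query 2: D[0] = G
Query 3: F[3] = W
Query 4: L[3] = O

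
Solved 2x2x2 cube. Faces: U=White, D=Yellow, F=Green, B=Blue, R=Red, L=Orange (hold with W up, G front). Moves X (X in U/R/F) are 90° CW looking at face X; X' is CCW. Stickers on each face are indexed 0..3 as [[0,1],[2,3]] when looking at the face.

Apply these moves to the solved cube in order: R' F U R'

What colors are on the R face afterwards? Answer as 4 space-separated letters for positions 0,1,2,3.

After move 1 (R'): R=RRRR U=WBWB F=GWGW D=YGYG B=YBYB
After move 2 (F): F=GGWW U=WBOO R=WRBR D=RRYG L=OYOG
After move 3 (U): U=OWOB F=WRWW R=YBBR B=OYYB L=GGOG
After move 4 (R'): R=BRYB U=OYOO F=WWWB D=RRYW B=GYRB
Query: R face = BRYB

Answer: B R Y B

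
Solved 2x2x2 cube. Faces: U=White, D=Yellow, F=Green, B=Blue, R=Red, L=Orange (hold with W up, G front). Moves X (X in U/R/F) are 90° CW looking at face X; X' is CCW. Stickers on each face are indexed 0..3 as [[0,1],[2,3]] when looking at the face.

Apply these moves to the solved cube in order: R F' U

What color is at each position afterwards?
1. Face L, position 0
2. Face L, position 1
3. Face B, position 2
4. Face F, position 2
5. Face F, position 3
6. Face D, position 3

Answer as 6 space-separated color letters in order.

After move 1 (R): R=RRRR U=WGWG F=GYGY D=YBYB B=WBWB
After move 2 (F'): F=YYGG U=WGRR R=BRYR D=OOYB L=OGOW
After move 3 (U): U=RWRG F=BRGG R=WBYR B=OGWB L=YYOW
Query 1: L[0] = Y
Query 2: L[1] = Y
Query 3: B[2] = W
Query 4: F[2] = G
Query 5: F[3] = G
Query 6: D[3] = B

Answer: Y Y W G G B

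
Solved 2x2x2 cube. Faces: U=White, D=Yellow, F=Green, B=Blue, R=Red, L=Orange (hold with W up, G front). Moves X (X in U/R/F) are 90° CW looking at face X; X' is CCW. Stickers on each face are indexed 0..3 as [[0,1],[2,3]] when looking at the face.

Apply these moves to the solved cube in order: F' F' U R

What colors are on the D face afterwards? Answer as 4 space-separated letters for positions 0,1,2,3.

Answer: W B Y O

Derivation:
After move 1 (F'): F=GGGG U=WWRR R=YRYR D=OOYY L=OWOW
After move 2 (F'): F=GGGG U=WWYY R=OROR D=WWYY L=OROR
After move 3 (U): U=YWYW F=ORGG R=BBOR B=ORBB L=GGOR
After move 4 (R): R=OBRB U=YRYG F=OWGY D=WBYO B=WRWB
Query: D face = WBYO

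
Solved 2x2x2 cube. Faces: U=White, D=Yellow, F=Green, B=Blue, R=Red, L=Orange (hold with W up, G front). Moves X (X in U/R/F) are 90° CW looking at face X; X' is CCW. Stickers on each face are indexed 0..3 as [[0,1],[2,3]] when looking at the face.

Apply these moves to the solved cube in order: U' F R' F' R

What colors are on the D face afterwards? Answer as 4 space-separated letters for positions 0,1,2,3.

Answer: Y G Y Y

Derivation:
After move 1 (U'): U=WWWW F=OOGG R=GGRR B=RRBB L=BBOO
After move 2 (F): F=GOGO U=WWOB R=WGWR D=RGYY L=BYOY
After move 3 (R'): R=GRWW U=WBOR F=GWGB D=ROYO B=YRGB
After move 4 (F'): F=WBGG U=WBGW R=ORRW D=YYYO L=BROO
After move 5 (R): R=ROWR U=WBGG F=WYGO D=YGYY B=WRBB
Query: D face = YGYY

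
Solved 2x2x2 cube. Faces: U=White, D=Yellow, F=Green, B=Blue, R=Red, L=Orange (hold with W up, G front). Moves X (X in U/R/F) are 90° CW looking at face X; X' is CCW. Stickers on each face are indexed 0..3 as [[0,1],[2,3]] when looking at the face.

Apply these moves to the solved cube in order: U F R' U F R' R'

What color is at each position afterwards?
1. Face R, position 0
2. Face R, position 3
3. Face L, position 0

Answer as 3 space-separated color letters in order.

Answer: W O G

Derivation:
After move 1 (U): U=WWWW F=RRGG R=BBRR B=OOBB L=GGOO
After move 2 (F): F=GRGR U=WWOG R=WBWR D=RBYY L=GYOY
After move 3 (R'): R=BRWW U=WBOO F=GWGG D=RRYR B=YOBB
After move 4 (U): U=OWOB F=BRGG R=YOWW B=GYBB L=GWOY
After move 5 (F): F=GBGR U=OWYW R=OOBW D=WYYR L=GROR
After move 6 (R'): R=OWOB U=OBYG F=GWGW D=WBYR B=RYYB
After move 7 (R'): R=WBOO U=OYYR F=GBGG D=WWYW B=RYBB
Query 1: R[0] = W
Query 2: R[3] = O
Query 3: L[0] = G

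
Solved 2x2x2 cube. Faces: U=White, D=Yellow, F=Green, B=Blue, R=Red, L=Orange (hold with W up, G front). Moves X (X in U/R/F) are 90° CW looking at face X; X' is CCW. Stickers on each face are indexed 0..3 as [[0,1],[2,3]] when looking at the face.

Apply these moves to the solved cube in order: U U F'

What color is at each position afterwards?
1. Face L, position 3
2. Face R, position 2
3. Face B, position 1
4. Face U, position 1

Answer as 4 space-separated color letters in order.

Answer: W Y G W

Derivation:
After move 1 (U): U=WWWW F=RRGG R=BBRR B=OOBB L=GGOO
After move 2 (U): U=WWWW F=BBGG R=OORR B=GGBB L=RROO
After move 3 (F'): F=BGBG U=WWOR R=YOYR D=ROYY L=RWOW
Query 1: L[3] = W
Query 2: R[2] = Y
Query 3: B[1] = G
Query 4: U[1] = W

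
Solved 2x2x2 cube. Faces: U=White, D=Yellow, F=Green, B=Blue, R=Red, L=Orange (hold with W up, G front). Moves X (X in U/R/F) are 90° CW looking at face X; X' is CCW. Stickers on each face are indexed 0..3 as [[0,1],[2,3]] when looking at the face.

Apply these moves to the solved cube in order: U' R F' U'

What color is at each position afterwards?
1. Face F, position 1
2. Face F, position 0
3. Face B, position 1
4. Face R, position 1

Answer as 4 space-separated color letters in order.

Answer: G B G Y

Derivation:
After move 1 (U'): U=WWWW F=OOGG R=GGRR B=RRBB L=BBOO
After move 2 (R): R=RGRG U=WOWG F=OYGY D=YBYR B=WRWB
After move 3 (F'): F=YYOG U=WORR R=BGYG D=BOYR L=BGOW
After move 4 (U'): U=ORWR F=BGOG R=YYYG B=BGWB L=WROW
Query 1: F[1] = G
Query 2: F[0] = B
Query 3: B[1] = G
Query 4: R[1] = Y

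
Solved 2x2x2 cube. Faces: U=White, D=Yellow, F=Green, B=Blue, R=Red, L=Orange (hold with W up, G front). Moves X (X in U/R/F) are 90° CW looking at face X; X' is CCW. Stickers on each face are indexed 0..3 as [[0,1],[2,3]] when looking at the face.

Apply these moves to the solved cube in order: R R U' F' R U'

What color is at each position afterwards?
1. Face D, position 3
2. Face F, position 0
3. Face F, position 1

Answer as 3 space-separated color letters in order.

After move 1 (R): R=RRRR U=WGWG F=GYGY D=YBYB B=WBWB
After move 2 (R): R=RRRR U=WYWY F=GBGB D=YWYW B=GBGB
After move 3 (U'): U=YYWW F=OOGB R=GBRR B=RRGB L=GBOO
After move 4 (F'): F=OBOG U=YYGR R=WBYR D=BOYW L=GWOW
After move 5 (R): R=YWRB U=YBGG F=OOOW D=BGYR B=RRYB
After move 6 (U'): U=BGYG F=GWOW R=OORB B=YWYB L=RROW
Query 1: D[3] = R
Query 2: F[0] = G
Query 3: F[1] = W

Answer: R G W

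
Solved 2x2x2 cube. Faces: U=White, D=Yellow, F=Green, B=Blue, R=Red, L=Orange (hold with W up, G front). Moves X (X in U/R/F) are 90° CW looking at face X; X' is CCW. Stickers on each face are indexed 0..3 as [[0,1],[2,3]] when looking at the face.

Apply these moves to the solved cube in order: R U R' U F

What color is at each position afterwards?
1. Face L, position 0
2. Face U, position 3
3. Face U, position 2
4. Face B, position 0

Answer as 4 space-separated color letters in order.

After move 1 (R): R=RRRR U=WGWG F=GYGY D=YBYB B=WBWB
After move 2 (U): U=WWGG F=RRGY R=WBRR B=OOWB L=GYOO
After move 3 (R'): R=BRWR U=WWGO F=RWGG D=YRYY B=BOBB
After move 4 (U): U=GWOW F=BRGG R=BOWR B=GYBB L=RWOO
After move 5 (F): F=GBGR U=GWOW R=OOWR D=WBYY L=RYOR
Query 1: L[0] = R
Query 2: U[3] = W
Query 3: U[2] = O
Query 4: B[0] = G

Answer: R W O G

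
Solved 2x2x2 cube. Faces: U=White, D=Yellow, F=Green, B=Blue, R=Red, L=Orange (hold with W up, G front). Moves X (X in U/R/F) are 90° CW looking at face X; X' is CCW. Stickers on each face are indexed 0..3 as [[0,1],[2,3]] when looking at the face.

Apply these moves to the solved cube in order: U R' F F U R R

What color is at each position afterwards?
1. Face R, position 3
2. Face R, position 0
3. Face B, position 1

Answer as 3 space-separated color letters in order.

Answer: Y R B

Derivation:
After move 1 (U): U=WWWW F=RRGG R=BBRR B=OOBB L=GGOO
After move 2 (R'): R=BRBR U=WBWO F=RWGW D=YRYG B=YOYB
After move 3 (F): F=GRWW U=WBOG R=WROR D=BBYG L=GYOR
After move 4 (F): F=WGWR U=WBRY R=ORGR D=OWYG L=GBOB
After move 5 (U): U=RWYB F=ORWR R=YOGR B=GBYB L=WGOB
After move 6 (R): R=GYRO U=RRYR F=OWWG D=OYYG B=BBWB
After move 7 (R): R=RGOY U=RWYG F=OYWG D=OWYB B=RBRB
Query 1: R[3] = Y
Query 2: R[0] = R
Query 3: B[1] = B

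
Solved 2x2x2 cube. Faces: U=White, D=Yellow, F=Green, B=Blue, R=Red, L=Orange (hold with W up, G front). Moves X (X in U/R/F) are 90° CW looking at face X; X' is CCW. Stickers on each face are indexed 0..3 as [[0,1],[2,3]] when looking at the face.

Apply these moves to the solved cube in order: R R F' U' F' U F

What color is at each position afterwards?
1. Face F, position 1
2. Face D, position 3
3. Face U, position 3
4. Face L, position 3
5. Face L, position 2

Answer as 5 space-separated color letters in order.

Answer: O W G W O

Derivation:
After move 1 (R): R=RRRR U=WGWG F=GYGY D=YBYB B=WBWB
After move 2 (R): R=RRRR U=WYWY F=GBGB D=YWYW B=GBGB
After move 3 (F'): F=BBGG U=WYRR R=WRYR D=OOYW L=OYOW
After move 4 (U'): U=YRWR F=OYGG R=BBYR B=WRGB L=GBOW
After move 5 (F'): F=YGOG U=YRBY R=OBOR D=BWYW L=GROW
After move 6 (U): U=BYYR F=OBOG R=WROR B=GRGB L=YGOW
After move 7 (F): F=OOGB U=BYWG R=YRRR D=OWYW L=YBOW
Query 1: F[1] = O
Query 2: D[3] = W
Query 3: U[3] = G
Query 4: L[3] = W
Query 5: L[2] = O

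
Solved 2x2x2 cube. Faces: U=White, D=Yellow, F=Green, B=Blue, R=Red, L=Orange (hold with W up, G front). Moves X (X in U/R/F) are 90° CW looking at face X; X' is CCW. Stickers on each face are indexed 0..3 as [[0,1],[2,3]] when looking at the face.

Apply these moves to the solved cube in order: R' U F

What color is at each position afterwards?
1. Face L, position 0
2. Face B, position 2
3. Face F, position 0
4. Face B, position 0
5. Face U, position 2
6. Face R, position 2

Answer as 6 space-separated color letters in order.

After move 1 (R'): R=RRRR U=WBWB F=GWGW D=YGYG B=YBYB
After move 2 (U): U=WWBB F=RRGW R=YBRR B=OOYB L=GWOO
After move 3 (F): F=GRWR U=WWOW R=BBBR D=RYYG L=GYOG
Query 1: L[0] = G
Query 2: B[2] = Y
Query 3: F[0] = G
Query 4: B[0] = O
Query 5: U[2] = O
Query 6: R[2] = B

Answer: G Y G O O B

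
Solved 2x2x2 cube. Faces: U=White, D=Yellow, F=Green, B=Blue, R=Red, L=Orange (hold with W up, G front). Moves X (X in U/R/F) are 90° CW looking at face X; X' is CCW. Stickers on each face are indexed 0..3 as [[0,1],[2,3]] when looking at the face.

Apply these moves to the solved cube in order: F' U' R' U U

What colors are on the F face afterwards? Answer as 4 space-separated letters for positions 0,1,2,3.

After move 1 (F'): F=GGGG U=WWRR R=YRYR D=OOYY L=OWOW
After move 2 (U'): U=WRWR F=OWGG R=GGYR B=YRBB L=BBOW
After move 3 (R'): R=GRGY U=WBWY F=ORGR D=OWYG B=YROB
After move 4 (U): U=WWYB F=GRGR R=YRGY B=BBOB L=OROW
After move 5 (U): U=YWBW F=YRGR R=BBGY B=OROB L=GROW
Query: F face = YRGR

Answer: Y R G R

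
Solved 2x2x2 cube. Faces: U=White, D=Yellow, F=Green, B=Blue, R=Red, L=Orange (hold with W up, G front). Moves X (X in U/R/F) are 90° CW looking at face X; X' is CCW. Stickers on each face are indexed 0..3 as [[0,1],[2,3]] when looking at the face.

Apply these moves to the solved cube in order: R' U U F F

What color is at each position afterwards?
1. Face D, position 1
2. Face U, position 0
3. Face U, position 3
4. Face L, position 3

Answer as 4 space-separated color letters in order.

After move 1 (R'): R=RRRR U=WBWB F=GWGW D=YGYG B=YBYB
After move 2 (U): U=WWBB F=RRGW R=YBRR B=OOYB L=GWOO
After move 3 (U): U=BWBW F=YBGW R=OORR B=GWYB L=RROO
After move 4 (F): F=GYWB U=BWOR R=BOWR D=ROYG L=RYOG
After move 5 (F): F=WGBY U=BWGY R=OORR D=WBYG L=RROO
Query 1: D[1] = B
Query 2: U[0] = B
Query 3: U[3] = Y
Query 4: L[3] = O

Answer: B B Y O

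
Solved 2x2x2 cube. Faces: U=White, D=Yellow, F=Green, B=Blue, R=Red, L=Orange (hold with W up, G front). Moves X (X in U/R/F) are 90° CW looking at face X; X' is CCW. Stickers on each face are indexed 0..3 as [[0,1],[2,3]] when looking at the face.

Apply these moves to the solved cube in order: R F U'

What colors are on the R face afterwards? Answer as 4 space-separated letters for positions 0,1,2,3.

After move 1 (R): R=RRRR U=WGWG F=GYGY D=YBYB B=WBWB
After move 2 (F): F=GGYY U=WGOO R=WRGR D=RRYB L=OYOB
After move 3 (U'): U=GOWO F=OYYY R=GGGR B=WRWB L=WBOB
Query: R face = GGGR

Answer: G G G R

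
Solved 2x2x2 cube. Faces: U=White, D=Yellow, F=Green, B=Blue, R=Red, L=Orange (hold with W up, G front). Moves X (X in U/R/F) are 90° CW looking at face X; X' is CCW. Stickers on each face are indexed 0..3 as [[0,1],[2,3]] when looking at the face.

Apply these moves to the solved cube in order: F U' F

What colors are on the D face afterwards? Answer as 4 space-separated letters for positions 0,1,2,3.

After move 1 (F): F=GGGG U=WWOO R=WRWR D=RRYY L=OYOY
After move 2 (U'): U=WOWO F=OYGG R=GGWR B=WRBB L=BBOY
After move 3 (F): F=GOGY U=WOYB R=WGOR D=WGYY L=BROR
Query: D face = WGYY

Answer: W G Y Y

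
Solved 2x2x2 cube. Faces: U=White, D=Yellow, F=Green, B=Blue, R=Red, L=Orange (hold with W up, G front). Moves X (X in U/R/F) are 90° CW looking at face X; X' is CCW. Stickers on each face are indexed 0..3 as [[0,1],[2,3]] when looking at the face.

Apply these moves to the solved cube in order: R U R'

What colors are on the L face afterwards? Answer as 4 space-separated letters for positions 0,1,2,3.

Answer: G Y O O

Derivation:
After move 1 (R): R=RRRR U=WGWG F=GYGY D=YBYB B=WBWB
After move 2 (U): U=WWGG F=RRGY R=WBRR B=OOWB L=GYOO
After move 3 (R'): R=BRWR U=WWGO F=RWGG D=YRYY B=BOBB
Query: L face = GYOO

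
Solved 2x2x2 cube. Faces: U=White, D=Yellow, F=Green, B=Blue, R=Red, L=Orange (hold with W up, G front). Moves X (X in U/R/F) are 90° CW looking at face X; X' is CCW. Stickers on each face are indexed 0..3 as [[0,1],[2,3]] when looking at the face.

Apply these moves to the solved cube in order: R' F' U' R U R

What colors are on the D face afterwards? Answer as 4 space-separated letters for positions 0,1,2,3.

After move 1 (R'): R=RRRR U=WBWB F=GWGW D=YGYG B=YBYB
After move 2 (F'): F=WWGG U=WBRR R=GRYR D=OOYG L=OBOW
After move 3 (U'): U=BRWR F=OBGG R=WWYR B=GRYB L=YBOW
After move 4 (R): R=YWRW U=BBWG F=OOGG D=OYYG B=RRRB
After move 5 (U): U=WBGB F=YWGG R=RRRW B=YBRB L=OOOW
After move 6 (R): R=RRWR U=WWGG F=YYGG D=ORYY B=BBBB
Query: D face = ORYY

Answer: O R Y Y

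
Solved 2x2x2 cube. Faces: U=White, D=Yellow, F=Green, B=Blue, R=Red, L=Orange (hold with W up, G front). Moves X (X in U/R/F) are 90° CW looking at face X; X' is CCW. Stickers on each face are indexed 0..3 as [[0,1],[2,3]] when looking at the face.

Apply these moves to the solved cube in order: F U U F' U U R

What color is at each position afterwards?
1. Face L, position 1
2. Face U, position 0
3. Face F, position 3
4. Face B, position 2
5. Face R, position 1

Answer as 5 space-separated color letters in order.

After move 1 (F): F=GGGG U=WWOO R=WRWR D=RRYY L=OYOY
After move 2 (U): U=OWOW F=WRGG R=BBWR B=OYBB L=GGOY
After move 3 (U): U=OOWW F=BBGG R=OYWR B=GGBB L=WROY
After move 4 (F'): F=BGBG U=OOOW R=RYRR D=RYYY L=WWOW
After move 5 (U): U=OOWO F=RYBG R=GGRR B=WWBB L=BGOW
After move 6 (U): U=WOOO F=GGBG R=WWRR B=BGBB L=RYOW
After move 7 (R): R=RWRW U=WGOG F=GYBY D=RBYB B=OGOB
Query 1: L[1] = Y
Query 2: U[0] = W
Query 3: F[3] = Y
Query 4: B[2] = O
Query 5: R[1] = W

Answer: Y W Y O W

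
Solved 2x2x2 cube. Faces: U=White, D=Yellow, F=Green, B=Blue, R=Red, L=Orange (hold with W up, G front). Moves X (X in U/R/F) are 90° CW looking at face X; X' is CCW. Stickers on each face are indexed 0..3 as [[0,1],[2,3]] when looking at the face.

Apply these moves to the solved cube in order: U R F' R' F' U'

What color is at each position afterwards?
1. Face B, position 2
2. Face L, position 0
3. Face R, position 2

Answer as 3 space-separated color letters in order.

After move 1 (U): U=WWWW F=RRGG R=BBRR B=OOBB L=GGOO
After move 2 (R): R=RBRB U=WRWG F=RYGY D=YBYO B=WOWB
After move 3 (F'): F=YYRG U=WRRR R=BBYB D=GOYO L=GGOW
After move 4 (R'): R=BBBY U=WWRW F=YRRR D=GYYG B=OOOB
After move 5 (F'): F=RRYR U=WWBB R=YBGY D=GWYG L=GWOR
After move 6 (U'): U=WBWB F=GWYR R=RRGY B=YBOB L=OOOR
Query 1: B[2] = O
Query 2: L[0] = O
Query 3: R[2] = G

Answer: O O G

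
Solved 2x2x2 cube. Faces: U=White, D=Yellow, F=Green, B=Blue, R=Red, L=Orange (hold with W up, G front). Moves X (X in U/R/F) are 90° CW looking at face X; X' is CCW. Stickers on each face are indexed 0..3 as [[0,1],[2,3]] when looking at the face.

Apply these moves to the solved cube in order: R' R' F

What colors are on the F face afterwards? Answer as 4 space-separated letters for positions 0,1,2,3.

Answer: G G B B

Derivation:
After move 1 (R'): R=RRRR U=WBWB F=GWGW D=YGYG B=YBYB
After move 2 (R'): R=RRRR U=WYWY F=GBGB D=YWYW B=GBGB
After move 3 (F): F=GGBB U=WYOO R=WRYR D=RRYW L=OYOW
Query: F face = GGBB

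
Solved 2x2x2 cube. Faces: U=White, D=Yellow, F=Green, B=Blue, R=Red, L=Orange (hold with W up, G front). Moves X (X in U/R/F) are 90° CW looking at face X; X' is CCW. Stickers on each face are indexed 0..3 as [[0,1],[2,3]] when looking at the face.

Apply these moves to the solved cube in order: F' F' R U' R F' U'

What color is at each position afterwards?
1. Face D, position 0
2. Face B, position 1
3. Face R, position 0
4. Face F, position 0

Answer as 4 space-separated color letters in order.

Answer: B G B Y

Derivation:
After move 1 (F'): F=GGGG U=WWRR R=YRYR D=OOYY L=OWOW
After move 2 (F'): F=GGGG U=WWYY R=OROR D=WWYY L=OROR
After move 3 (R): R=OORR U=WGYG F=GWGY D=WBYB B=YBWB
After move 4 (U'): U=GGWY F=ORGY R=GWRR B=OOWB L=YBOR
After move 5 (R): R=RGRW U=GRWY F=OBGB D=WWYO B=YOGB
After move 6 (F'): F=BBOG U=GRRR R=WGWW D=BRYO L=YYOW
After move 7 (U'): U=RRGR F=YYOG R=BBWW B=WGGB L=YOOW
Query 1: D[0] = B
Query 2: B[1] = G
Query 3: R[0] = B
Query 4: F[0] = Y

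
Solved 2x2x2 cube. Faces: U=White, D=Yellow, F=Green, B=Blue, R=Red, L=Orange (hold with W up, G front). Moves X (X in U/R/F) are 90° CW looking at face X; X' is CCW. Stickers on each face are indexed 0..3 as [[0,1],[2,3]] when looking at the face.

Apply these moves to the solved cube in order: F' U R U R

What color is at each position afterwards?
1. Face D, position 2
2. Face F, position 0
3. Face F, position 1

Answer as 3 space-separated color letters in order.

Answer: Y Y B

Derivation:
After move 1 (F'): F=GGGG U=WWRR R=YRYR D=OOYY L=OWOW
After move 2 (U): U=RWRW F=YRGG R=BBYR B=OWBB L=GGOW
After move 3 (R): R=YBRB U=RRRG F=YOGY D=OBYO B=WWWB
After move 4 (U): U=RRGR F=YBGY R=WWRB B=GGWB L=YOOW
After move 5 (R): R=RWBW U=RBGY F=YBGO D=OWYG B=RGRB
Query 1: D[2] = Y
Query 2: F[0] = Y
Query 3: F[1] = B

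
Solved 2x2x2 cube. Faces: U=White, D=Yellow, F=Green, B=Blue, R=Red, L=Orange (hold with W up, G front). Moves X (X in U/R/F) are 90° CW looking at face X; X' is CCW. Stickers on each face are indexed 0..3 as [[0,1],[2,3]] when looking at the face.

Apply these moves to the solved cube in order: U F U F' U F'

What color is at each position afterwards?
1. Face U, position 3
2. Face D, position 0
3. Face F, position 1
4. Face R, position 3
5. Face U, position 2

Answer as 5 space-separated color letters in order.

After move 1 (U): U=WWWW F=RRGG R=BBRR B=OOBB L=GGOO
After move 2 (F): F=GRGR U=WWOG R=WBWR D=RBYY L=GYOY
After move 3 (U): U=OWGW F=WBGR R=OOWR B=GYBB L=GROY
After move 4 (F'): F=BRWG U=OWOW R=BORR D=RYYY L=GWOG
After move 5 (U): U=OOWW F=BOWG R=GYRR B=GWBB L=BROG
After move 6 (F'): F=OGBW U=OOGR R=YYRR D=RGYY L=BWOW
Query 1: U[3] = R
Query 2: D[0] = R
Query 3: F[1] = G
Query 4: R[3] = R
Query 5: U[2] = G

Answer: R R G R G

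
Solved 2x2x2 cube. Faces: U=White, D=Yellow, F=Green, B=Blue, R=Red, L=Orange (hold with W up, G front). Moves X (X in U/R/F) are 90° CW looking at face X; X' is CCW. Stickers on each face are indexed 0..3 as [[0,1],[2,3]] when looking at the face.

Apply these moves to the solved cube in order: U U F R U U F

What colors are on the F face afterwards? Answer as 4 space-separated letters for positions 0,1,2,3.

After move 1 (U): U=WWWW F=RRGG R=BBRR B=OOBB L=GGOO
After move 2 (U): U=WWWW F=BBGG R=OORR B=GGBB L=RROO
After move 3 (F): F=GBGB U=WWOR R=WOWR D=ROYY L=RYOY
After move 4 (R): R=WWRO U=WBOB F=GOGY D=RBYG B=RGWB
After move 5 (U): U=OWBB F=WWGY R=RGRO B=RYWB L=GOOY
After move 6 (U): U=BOBW F=RGGY R=RYRO B=GOWB L=WWOY
After move 7 (F): F=GRYG U=BOYW R=BYWO D=RRYG L=WROB
Query: F face = GRYG

Answer: G R Y G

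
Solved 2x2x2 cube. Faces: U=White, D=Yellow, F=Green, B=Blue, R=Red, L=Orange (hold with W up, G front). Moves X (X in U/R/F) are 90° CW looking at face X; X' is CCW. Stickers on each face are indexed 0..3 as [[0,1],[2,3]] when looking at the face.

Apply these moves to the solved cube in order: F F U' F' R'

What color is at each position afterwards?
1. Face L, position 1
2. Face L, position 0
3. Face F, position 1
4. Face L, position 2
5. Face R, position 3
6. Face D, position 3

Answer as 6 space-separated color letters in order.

After move 1 (F): F=GGGG U=WWOO R=WRWR D=RRYY L=OYOY
After move 2 (F): F=GGGG U=WWYY R=OROR D=WWYY L=OROR
After move 3 (U'): U=WYWY F=ORGG R=GGOR B=ORBB L=BBOR
After move 4 (F'): F=RGOG U=WYGO R=WGWR D=BRYY L=BYOW
After move 5 (R'): R=GRWW U=WBGO F=RYOO D=BGYG B=YRRB
Query 1: L[1] = Y
Query 2: L[0] = B
Query 3: F[1] = Y
Query 4: L[2] = O
Query 5: R[3] = W
Query 6: D[3] = G

Answer: Y B Y O W G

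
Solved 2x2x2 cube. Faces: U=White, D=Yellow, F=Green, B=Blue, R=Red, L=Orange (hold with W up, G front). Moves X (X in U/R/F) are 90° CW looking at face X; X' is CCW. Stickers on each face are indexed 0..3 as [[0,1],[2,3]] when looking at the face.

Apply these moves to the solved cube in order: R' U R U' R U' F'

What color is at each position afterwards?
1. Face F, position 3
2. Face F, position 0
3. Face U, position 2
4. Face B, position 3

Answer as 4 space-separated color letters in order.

Answer: G O G B

Derivation:
After move 1 (R'): R=RRRR U=WBWB F=GWGW D=YGYG B=YBYB
After move 2 (U): U=WWBB F=RRGW R=YBRR B=OOYB L=GWOO
After move 3 (R): R=RYRB U=WRBW F=RGGG D=YYYO B=BOWB
After move 4 (U'): U=RWWB F=GWGG R=RGRB B=RYWB L=BOOO
After move 5 (R): R=RRBG U=RWWG F=GYGO D=YWYR B=BYWB
After move 6 (U'): U=WGRW F=BOGO R=GYBG B=RRWB L=BYOO
After move 7 (F'): F=OOBG U=WGGB R=WYYG D=YOYR L=BWOR
Query 1: F[3] = G
Query 2: F[0] = O
Query 3: U[2] = G
Query 4: B[3] = B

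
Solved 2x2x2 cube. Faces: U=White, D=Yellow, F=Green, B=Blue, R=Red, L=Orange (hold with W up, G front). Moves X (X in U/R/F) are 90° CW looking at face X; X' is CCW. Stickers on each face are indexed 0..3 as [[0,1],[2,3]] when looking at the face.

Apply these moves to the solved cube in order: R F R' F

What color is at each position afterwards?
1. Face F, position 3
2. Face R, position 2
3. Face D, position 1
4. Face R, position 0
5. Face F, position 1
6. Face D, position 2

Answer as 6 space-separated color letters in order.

After move 1 (R): R=RRRR U=WGWG F=GYGY D=YBYB B=WBWB
After move 2 (F): F=GGYY U=WGOO R=WRGR D=RRYB L=OYOB
After move 3 (R'): R=RRWG U=WWOW F=GGYO D=RGYY B=BBRB
After move 4 (F): F=YGOG U=WWBY R=ORWG D=WRYY L=OROG
Query 1: F[3] = G
Query 2: R[2] = W
Query 3: D[1] = R
Query 4: R[0] = O
Query 5: F[1] = G
Query 6: D[2] = Y

Answer: G W R O G Y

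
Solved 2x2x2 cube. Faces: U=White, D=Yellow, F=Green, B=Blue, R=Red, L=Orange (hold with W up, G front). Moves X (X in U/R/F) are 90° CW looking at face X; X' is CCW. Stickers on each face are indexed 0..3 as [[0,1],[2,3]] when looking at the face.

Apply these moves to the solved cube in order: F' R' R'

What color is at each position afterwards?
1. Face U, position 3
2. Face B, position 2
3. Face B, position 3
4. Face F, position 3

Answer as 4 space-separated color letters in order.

After move 1 (F'): F=GGGG U=WWRR R=YRYR D=OOYY L=OWOW
After move 2 (R'): R=RRYY U=WBRB F=GWGR D=OGYG B=YBOB
After move 3 (R'): R=RYRY U=WORY F=GBGB D=OWYR B=GBGB
Query 1: U[3] = Y
Query 2: B[2] = G
Query 3: B[3] = B
Query 4: F[3] = B

Answer: Y G B B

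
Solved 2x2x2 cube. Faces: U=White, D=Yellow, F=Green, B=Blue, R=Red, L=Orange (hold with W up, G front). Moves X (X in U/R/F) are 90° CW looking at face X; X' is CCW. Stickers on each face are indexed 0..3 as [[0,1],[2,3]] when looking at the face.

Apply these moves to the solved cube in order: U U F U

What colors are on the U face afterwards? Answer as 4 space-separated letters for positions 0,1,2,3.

After move 1 (U): U=WWWW F=RRGG R=BBRR B=OOBB L=GGOO
After move 2 (U): U=WWWW F=BBGG R=OORR B=GGBB L=RROO
After move 3 (F): F=GBGB U=WWOR R=WOWR D=ROYY L=RYOY
After move 4 (U): U=OWRW F=WOGB R=GGWR B=RYBB L=GBOY
Query: U face = OWRW

Answer: O W R W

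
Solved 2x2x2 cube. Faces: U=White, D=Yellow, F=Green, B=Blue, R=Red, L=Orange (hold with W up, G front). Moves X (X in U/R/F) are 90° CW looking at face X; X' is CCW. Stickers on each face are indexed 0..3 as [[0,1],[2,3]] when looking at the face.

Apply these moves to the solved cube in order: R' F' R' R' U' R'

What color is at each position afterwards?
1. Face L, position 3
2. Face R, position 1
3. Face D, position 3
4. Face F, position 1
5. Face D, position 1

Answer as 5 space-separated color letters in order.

After move 1 (R'): R=RRRR U=WBWB F=GWGW D=YGYG B=YBYB
After move 2 (F'): F=WWGG U=WBRR R=GRYR D=OOYG L=OBOW
After move 3 (R'): R=RRGY U=WYRY F=WBGR D=OWYG B=GBOB
After move 4 (R'): R=RYRG U=WORG F=WYGY D=OBYR B=GBWB
After move 5 (U'): U=OGWR F=OBGY R=WYRG B=RYWB L=GBOW
After move 6 (R'): R=YGWR U=OWWR F=OGGR D=OBYY B=RYBB
Query 1: L[3] = W
Query 2: R[1] = G
Query 3: D[3] = Y
Query 4: F[1] = G
Query 5: D[1] = B

Answer: W G Y G B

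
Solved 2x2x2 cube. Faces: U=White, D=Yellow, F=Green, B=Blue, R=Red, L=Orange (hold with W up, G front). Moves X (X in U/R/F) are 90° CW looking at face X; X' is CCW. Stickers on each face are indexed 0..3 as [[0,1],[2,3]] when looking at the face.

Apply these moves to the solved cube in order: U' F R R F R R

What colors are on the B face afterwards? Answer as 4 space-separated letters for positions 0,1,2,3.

After move 1 (U'): U=WWWW F=OOGG R=GGRR B=RRBB L=BBOO
After move 2 (F): F=GOGO U=WWOB R=WGWR D=RGYY L=BYOY
After move 3 (R): R=WWRG U=WOOO F=GGGY D=RBYR B=BRWB
After move 4 (R): R=RWGW U=WGOY F=GBGR D=RWYB B=OROB
After move 5 (F): F=GGRB U=WGYY R=OWYW D=GRYB L=BROW
After move 6 (R): R=YOWW U=WGYB F=GRRB D=GOYO B=YRGB
After move 7 (R): R=WYWO U=WRYB F=GORO D=GGYY B=BRGB
Query: B face = BRGB

Answer: B R G B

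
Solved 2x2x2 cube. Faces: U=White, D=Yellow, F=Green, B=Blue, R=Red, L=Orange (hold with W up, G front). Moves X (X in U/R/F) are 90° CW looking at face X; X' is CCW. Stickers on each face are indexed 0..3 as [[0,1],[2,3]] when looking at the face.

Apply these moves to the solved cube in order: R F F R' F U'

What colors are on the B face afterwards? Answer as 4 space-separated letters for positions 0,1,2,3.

Answer: B R W B

Derivation:
After move 1 (R): R=RRRR U=WGWG F=GYGY D=YBYB B=WBWB
After move 2 (F): F=GGYY U=WGOO R=WRGR D=RRYB L=OYOB
After move 3 (F): F=YGYG U=WGBY R=OROR D=GWYB L=OROR
After move 4 (R'): R=RROO U=WWBW F=YGYY D=GGYG B=BBWB
After move 5 (F): F=YYYG U=WWRR R=BRWO D=ORYG L=OGOG
After move 6 (U'): U=WRWR F=OGYG R=YYWO B=BRWB L=BBOG
Query: B face = BRWB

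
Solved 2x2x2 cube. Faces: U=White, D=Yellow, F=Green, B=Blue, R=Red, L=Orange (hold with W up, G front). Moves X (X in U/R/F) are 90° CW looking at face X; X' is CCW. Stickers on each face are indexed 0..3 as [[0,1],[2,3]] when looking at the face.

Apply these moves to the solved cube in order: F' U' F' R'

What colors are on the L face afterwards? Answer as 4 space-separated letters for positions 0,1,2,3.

After move 1 (F'): F=GGGG U=WWRR R=YRYR D=OOYY L=OWOW
After move 2 (U'): U=WRWR F=OWGG R=GGYR B=YRBB L=BBOW
After move 3 (F'): F=WGOG U=WRGY R=OGOR D=BWYY L=BROW
After move 4 (R'): R=GROO U=WBGY F=WROY D=BGYG B=YRWB
Query: L face = BROW

Answer: B R O W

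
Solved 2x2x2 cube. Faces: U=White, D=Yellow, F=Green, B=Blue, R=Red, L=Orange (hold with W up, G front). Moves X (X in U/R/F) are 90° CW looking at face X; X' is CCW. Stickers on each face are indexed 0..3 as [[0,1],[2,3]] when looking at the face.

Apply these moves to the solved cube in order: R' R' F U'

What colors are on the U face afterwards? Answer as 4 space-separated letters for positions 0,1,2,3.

After move 1 (R'): R=RRRR U=WBWB F=GWGW D=YGYG B=YBYB
After move 2 (R'): R=RRRR U=WYWY F=GBGB D=YWYW B=GBGB
After move 3 (F): F=GGBB U=WYOO R=WRYR D=RRYW L=OYOW
After move 4 (U'): U=YOWO F=OYBB R=GGYR B=WRGB L=GBOW
Query: U face = YOWO

Answer: Y O W O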